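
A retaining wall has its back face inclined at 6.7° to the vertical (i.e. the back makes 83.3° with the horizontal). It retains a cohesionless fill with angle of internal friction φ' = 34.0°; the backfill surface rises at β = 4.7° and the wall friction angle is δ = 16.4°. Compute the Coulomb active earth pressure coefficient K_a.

0.323

K_a = sin²(α+φ) / [sin²α · sin(α−δ) · (1 + √{sin(φ+δ)sin(φ−β) / (sin(α−δ)sin(α+β))})²].
With α = 83.3°, φ = 34.0°, δ = 16.4°, β = 4.7°: K_a = 0.3234.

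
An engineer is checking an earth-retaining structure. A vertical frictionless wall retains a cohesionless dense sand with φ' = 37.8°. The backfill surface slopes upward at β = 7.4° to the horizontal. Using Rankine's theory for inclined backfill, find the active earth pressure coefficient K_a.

0.245

K_a = cos β · (cos β − √(cos²β − cos²φ)) / (cos β + √(cos²β − cos²φ)).
cos β = 0.9917, cos φ = 0.7902, √(cos²β − cos²φ) = 0.5992.
K_a = 0.9917 × (0.9917 − 0.5992)/(0.9917 + 0.5992) = 0.2446.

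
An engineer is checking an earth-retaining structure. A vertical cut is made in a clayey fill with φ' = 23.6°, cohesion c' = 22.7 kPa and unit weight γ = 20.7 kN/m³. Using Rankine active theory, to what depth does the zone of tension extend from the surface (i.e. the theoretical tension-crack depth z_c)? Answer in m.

K_a = tan²(45° − 23.6°/2) = 0.4282; √K_a = 0.6544.
The active pressure is zero where K_a γ z = 2c√K_a, so z_c = 2c/(γ√K_a) = 2×22.7/(20.7×0.6544) = 3.352 m.

3.35 m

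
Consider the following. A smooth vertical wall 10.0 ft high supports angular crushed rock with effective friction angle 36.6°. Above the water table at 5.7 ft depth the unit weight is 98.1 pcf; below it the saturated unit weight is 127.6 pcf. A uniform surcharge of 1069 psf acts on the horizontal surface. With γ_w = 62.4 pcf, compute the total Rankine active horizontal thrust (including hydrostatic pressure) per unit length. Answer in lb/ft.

K_a = tan²(45° − φ/2) = 0.2530.
γ' = 127.6 − 62.4 = 65.20 pcf. h₂ = H − d_w = 4.3 ft.
σ'_h: at surface K_a·q = 270.4; at WT K_a(q+γd_w) = 411.9; at base K_a(q+γd_w+γ'h₂) = 482.8 psf.
P₁ = ½(270.4+411.9)×5.7 = 1944; P₂ = ½(411.9+482.8)×4.3 = 1923; P_w = ½γ_w h₂² = 576.9.
Total = 1944+1923+576.9 = 4445 lb/ft.

4440 lb/ft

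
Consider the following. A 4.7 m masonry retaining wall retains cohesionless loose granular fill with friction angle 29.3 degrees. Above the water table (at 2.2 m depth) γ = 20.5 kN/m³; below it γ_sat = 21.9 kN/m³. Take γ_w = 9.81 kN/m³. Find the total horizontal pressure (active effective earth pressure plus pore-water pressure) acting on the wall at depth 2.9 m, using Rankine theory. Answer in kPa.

25.2 kPa

K_a = (1 − sin φ)/(1 + sin φ) = 0.3428.
γ' = 21.9 − 9.81 = 12.09 kN/m³.
Effective vertical stress at 2.9 m: σ'_v = 20.5×2.2 + 12.09×0.700 = 53.56 kPa.
σ'_h = K_a σ'_v = 0.3428 × 53.56 = 18.36 kPa; u = γ_w × 0.700 = 6.867 kPa.
Total σ_h = 18.36 + 6.867 = 25.23 kPa.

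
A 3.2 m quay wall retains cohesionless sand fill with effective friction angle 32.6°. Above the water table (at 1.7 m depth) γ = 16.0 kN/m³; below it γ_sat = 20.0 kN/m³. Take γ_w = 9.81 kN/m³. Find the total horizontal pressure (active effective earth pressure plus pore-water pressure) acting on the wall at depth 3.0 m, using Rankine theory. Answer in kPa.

K_a = (1 − sin φ)/(1 + sin φ) = 0.2997.
γ' = 20.0 − 9.81 = 10.19 kN/m³.
Effective vertical stress at 3.0 m: σ'_v = 16.0×1.7 + 10.19×1.30 = 40.45 kPa.
σ'_h = K_a σ'_v = 0.2997 × 40.45 = 12.12 kPa; u = γ_w × 1.30 = 12.75 kPa.
Total σ_h = 12.12 + 12.75 = 24.88 kPa.

24.9 kPa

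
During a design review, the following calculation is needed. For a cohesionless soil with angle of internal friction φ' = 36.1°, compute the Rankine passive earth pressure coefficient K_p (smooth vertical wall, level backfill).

K_p = (1 + sin φ)/(1 − sin φ) = tan²(45° + 36.1°/2) = 3.869.

3.87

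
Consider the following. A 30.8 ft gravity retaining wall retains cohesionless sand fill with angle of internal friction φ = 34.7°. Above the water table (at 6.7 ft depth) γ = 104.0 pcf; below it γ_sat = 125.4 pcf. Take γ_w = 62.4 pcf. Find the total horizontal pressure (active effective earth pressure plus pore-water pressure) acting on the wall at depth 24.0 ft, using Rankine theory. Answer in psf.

1570 psf

K_a = (1 − sin φ)/(1 + sin φ) = 0.2745.
γ' = 125.4 − 62.4 = 63.00 pcf.
Effective vertical stress at 24.0 ft: σ'_v = 104.0×6.7 + 63.00×17.3 = 1787 psf.
σ'_h = K_a σ'_v = 0.2745 × 1787 = 490.4 psf; u = γ_w × 17.3 = 1080 psf.
Total σ_h = 490.4 + 1080 = 1570 psf.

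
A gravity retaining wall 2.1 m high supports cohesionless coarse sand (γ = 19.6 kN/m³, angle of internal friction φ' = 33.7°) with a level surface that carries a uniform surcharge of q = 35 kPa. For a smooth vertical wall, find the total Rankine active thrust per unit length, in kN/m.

33.4 kN/m

K_a = tan²(45° − φ/2) = 0.2863.
Soil triangle: ½ K_a γ H² = 0.5×0.2863×19.6×2.1² = 12.37 kN/m.
Surcharge rectangle: K_a q H = 0.2863×35×2.1 = 21.04 kN/m.
Total = 12.37 + 21.04 = 33.42 kN/m.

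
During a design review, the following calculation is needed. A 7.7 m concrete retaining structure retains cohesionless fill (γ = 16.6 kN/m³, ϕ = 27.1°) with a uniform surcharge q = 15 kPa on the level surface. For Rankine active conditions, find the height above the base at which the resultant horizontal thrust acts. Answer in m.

2.81 m

K_a = 0.3741.
Triangular part P₁ = ½K_aγH² = 184.1 at H/3 = 2.567 m; rectangular part P₂ = K_a q H = 43.20 at H/2 = 3.850 m.
ȳ = (P₁·2.567 + P₂·3.850)/(P₁+P₂) = 2.811 m.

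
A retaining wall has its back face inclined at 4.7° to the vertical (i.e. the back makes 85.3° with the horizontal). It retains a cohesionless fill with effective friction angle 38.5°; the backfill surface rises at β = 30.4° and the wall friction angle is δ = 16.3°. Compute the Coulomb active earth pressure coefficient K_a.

0.397

K_a = sin²(α+φ) / [sin²α · sin(α−δ) · (1 + √{sin(φ+δ)sin(φ−β) / (sin(α−δ)sin(α+β))})²].
With α = 85.3°, φ = 38.5°, δ = 16.3°, β = 30.4°: K_a = 0.3968.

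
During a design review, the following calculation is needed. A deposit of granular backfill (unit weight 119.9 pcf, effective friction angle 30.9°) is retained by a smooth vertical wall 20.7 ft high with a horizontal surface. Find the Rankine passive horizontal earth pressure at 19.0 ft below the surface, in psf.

7090 psf

K_p = (1 + sin φ)/(1 − sin φ) = 3.111.
σ_h = K_p γ z = 3.111 × 119.9 × 19.0 = 7088 psf.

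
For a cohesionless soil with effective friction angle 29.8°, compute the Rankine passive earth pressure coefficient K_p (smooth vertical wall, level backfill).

2.98

K_p = (1 + sin φ)/(1 − sin φ) = tan²(45° + 29.8°/2) = 2.976.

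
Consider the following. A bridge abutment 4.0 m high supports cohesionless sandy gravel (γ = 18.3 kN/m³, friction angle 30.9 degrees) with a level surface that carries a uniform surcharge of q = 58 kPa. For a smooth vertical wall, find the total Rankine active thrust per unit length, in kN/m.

K_a = tan²(45° − φ/2) = 0.3214.
Soil triangle: ½ K_a γ H² = 0.5×0.3214×18.3×4.0² = 47.05 kN/m.
Surcharge rectangle: K_a q H = 0.3214×58×4.0 = 74.57 kN/m.
Total = 47.05 + 74.57 = 121.6 kN/m.

122 kN/m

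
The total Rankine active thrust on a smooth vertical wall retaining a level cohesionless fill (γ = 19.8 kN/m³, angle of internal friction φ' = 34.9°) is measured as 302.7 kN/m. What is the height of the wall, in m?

K_a = 0.2721. P_a = ½ K_a γ H² ⇒ H = √(2P_a/(K_a γ)).
H = √(2×302.7/(0.2721×19.8)) = 10.60 m.

10.6 m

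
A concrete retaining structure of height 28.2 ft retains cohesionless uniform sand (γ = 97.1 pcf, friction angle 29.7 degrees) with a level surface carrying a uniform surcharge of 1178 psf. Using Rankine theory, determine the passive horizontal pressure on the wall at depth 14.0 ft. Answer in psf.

K_p = (1 + sin φ)/(1 − sin φ) = 2.964.
σ_v = γz + q = 97.1 × 14.0 + 1178 = 2537 psf.
σ_h = K_p σ_v = 2.964 × 2537 = 7521 psf.

7520 psf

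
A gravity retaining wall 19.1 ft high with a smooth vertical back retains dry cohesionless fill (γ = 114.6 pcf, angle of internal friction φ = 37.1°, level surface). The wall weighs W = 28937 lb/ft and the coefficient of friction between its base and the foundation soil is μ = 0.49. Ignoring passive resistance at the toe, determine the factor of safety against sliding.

K_a = tan²(45° − 37.1°/2) = 0.2475.
P_a = ½K_aγH² = 0.5×0.2475×114.6×19.1² = 5174 lb/ft, acting at H/3 = 6.367 ft above the base.
FS_sliding = μW / P_a = 0.49×28937 / 5174 = 2.741.

2.74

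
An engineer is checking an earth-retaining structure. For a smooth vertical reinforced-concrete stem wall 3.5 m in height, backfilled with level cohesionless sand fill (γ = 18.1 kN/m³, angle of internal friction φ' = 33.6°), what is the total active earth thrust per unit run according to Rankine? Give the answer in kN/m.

K_a = tan²(45° − φ/2) = 0.2875.
P_a = ½ K_a γ H² = 0.5 × 0.2875 × 18.1 × 3.5² = 31.87 kN/m.

31.9 kN/m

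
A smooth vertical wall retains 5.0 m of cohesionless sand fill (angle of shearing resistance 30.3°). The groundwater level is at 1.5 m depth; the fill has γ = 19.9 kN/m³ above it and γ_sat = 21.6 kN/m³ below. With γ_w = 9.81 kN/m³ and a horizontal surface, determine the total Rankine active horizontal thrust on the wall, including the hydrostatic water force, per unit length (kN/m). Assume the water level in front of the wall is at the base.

126 kN/m

K_a = tan²(45° − φ/2) = 0.3293.
γ' = 21.6 − 9.81 = 11.79 kN/m³. Depth below WT = 3.5 m.
σ'_h at WT = K_a γ d_w = 9.830 kPa; at base = 9.830 + K_a γ' × 3.5 = 23.42 kPa.
P₁ (0–1.5 m) = ½×9.830×1.5 = 7.373. P₂ (1.5–5.0 m) = ½(9.830+23.42)×3.5 = 58.19.
P_w = ½ γ_w h₂² = 0.5×9.81×3.5² = 60.09. Total = 7.373+58.19+60.09 = 125.6 kN/m.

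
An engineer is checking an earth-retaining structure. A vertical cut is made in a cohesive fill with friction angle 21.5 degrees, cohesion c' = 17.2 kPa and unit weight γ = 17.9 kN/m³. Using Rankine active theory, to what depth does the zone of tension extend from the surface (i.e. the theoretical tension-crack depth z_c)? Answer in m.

2.82 m

K_a = tan²(45° − 21.5°/2) = 0.4636; √K_a = 0.6809.
The active pressure is zero where K_a γ z = 2c√K_a, so z_c = 2c/(γ√K_a) = 2×17.2/(17.9×0.6809) = 2.823 m.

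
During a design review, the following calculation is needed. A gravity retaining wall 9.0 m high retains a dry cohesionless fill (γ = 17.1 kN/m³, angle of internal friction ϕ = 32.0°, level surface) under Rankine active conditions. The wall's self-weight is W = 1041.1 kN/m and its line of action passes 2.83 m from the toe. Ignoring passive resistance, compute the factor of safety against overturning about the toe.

K_a = tan²(45° − 32.0°/2) = 0.3073.
P_a = ½K_aγH² = 0.5×0.3073×17.1×9.0² = 212.8 kN/m, acting at H/3 = 3.000 m above the base.
Overturning moment M_o = P_a × H/3 = 212.8 × 3.000 = 638.4.
Resisting moment M_r = W × 2.83 = 1041.1 × 2.83 = 2946.
FS_overturning = M_r/M_o = 2946/638.4 = 4.615.

4.62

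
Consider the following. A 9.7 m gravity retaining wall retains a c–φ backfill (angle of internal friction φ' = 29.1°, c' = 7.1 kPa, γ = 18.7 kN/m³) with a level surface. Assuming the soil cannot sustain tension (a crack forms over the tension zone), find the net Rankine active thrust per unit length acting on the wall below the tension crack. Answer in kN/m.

K_a = 0.3456; √K_a = 0.5879.
Tension-crack depth z_c = 2c/(γ√K_a) = 2×7.1/(18.7×0.5879) = 1.292 m.
σ_a at base = K_a γ H − 2c√K_a = 0.3456×18.7×9.7 − 2×7.1×0.5879 = 54.34 kPa.
P_a = ½ × 54.34 × (H − z_c) = 0.5×54.34×8.408 = 228.4 kN/m.

228 kN/m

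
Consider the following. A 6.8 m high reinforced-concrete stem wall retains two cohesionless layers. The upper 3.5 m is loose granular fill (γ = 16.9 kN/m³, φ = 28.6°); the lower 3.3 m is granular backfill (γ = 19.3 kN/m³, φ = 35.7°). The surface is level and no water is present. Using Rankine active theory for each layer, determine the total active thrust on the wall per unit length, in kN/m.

115 kN/m

K_a1 = tan²(45°−28.6°/2) = 0.3525; K_a2 = tan²(45°−35.7°/2) = 0.2630.
Layer 1: σ at base = K_a1 γ₁ h₁ = 20.85 kPa; P₁ = ½×20.85×3.5 = 36.49.
Layer 2: σ_v at top = γ₁h₁ = 59.15; σ_h top = K_a2×59.15 = 15.56; σ_h base = K_a2×(59.15+19.3×3.3) = 32.31.
P₂ = ½(15.56+32.31)×3.3 = 78.97. Total P_a = 36.49+78.97 = 115.5 kN/m.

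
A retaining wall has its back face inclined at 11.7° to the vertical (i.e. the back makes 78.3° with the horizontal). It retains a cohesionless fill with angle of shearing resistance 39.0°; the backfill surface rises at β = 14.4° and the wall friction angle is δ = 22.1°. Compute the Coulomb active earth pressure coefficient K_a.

K_a = sin²(α+φ) / [sin²α · sin(α−δ) · (1 + √{sin(φ+δ)sin(φ−β) / (sin(α−δ)sin(α+β))})²].
With α = 78.3°, φ = 39.0°, δ = 22.1°, β = 14.4°: K_a = 0.3585.

0.359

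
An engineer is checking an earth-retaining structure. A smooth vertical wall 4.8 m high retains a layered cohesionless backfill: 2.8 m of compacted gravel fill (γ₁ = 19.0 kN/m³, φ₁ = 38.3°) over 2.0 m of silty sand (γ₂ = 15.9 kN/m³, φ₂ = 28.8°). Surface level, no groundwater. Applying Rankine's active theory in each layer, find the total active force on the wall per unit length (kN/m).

65.8 kN/m

K_a1 = tan²(45°−38.3°/2) = 0.2347; K_a2 = tan²(45°−28.8°/2) = 0.3498.
Layer 1: σ at base = K_a1 γ₁ h₁ = 12.49 kPa; P₁ = ½×12.49×2.8 = 17.48.
Layer 2: σ_v at top = γ₁h₁ = 53.20; σ_h top = K_a2×53.20 = 18.61; σ_h base = K_a2×(53.20+15.9×2.0) = 29.73.
P₂ = ½(18.61+29.73)×2.0 = 48.34. Total P_a = 17.48+48.34 = 65.82 kN/m.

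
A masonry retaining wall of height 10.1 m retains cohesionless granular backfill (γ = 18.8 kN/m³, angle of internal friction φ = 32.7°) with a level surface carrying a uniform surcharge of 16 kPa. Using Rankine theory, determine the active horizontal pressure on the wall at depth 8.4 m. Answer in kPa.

K_a = (1 − sin φ)/(1 + sin φ) = 0.2985.
σ_v = γz + q = 18.8 × 8.4 + 16 = 173.9 kPa.
σ_h = K_a σ_v = 0.2985 × 173.9 = 51.91 kPa.

51.9 kPa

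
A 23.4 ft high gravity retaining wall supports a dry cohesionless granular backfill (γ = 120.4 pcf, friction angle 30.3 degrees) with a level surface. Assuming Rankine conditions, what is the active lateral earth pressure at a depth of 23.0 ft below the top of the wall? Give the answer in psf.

912 psf

K_a = (1 − sin φ)/(1 + sin φ) = 0.3293.
σ_h = K_a γ z = 0.3293 × 120.4 × 23.0 = 912.0 psf.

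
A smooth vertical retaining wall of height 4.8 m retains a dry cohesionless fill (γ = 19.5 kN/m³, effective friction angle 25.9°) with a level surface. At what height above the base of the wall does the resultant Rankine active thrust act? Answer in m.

1.60 m

K_a = 0.3920.
The pressure distribution is triangular, so the resultant acts at H/3 above the base = 4.8/3 = 1.600 m.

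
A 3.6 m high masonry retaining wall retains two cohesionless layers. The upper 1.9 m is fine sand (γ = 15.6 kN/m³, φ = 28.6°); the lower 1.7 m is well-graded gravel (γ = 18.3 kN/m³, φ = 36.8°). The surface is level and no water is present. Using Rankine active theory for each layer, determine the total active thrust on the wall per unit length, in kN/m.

29.2 kN/m

K_a1 = tan²(45°−28.6°/2) = 0.3525; K_a2 = tan²(45°−36.8°/2) = 0.2508.
Layer 1: σ at base = K_a1 γ₁ h₁ = 10.45 kPa; P₁ = ½×10.45×1.9 = 9.927.
Layer 2: σ_v at top = γ₁h₁ = 29.64; σ_h top = K_a2×29.64 = 7.433; σ_h base = K_a2×(29.64+18.3×1.7) = 15.23.
P₂ = ½(7.433+15.23)×1.7 = 19.27. Total P_a = 9.927+19.27 = 29.19 kN/m.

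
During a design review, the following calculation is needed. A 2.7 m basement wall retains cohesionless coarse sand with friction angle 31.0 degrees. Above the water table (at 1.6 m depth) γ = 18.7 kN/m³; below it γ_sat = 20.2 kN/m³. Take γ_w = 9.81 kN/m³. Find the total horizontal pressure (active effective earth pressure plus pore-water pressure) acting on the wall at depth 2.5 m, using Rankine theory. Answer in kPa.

21.4 kPa

K_a = (1 − sin φ)/(1 + sin φ) = 0.3201.
γ' = 20.2 − 9.81 = 10.39 kN/m³.
Effective vertical stress at 2.5 m: σ'_v = 18.7×1.6 + 10.39×0.900 = 39.27 kPa.
σ'_h = K_a σ'_v = 0.3201 × 39.27 = 12.57 kPa; u = γ_w × 0.900 = 8.829 kPa.
Total σ_h = 12.57 + 8.829 = 21.40 kPa.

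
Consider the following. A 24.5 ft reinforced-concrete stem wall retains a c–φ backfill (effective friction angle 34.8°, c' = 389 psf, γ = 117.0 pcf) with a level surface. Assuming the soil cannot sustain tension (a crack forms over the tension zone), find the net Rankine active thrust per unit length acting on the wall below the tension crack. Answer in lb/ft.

K_a = 0.2733; √K_a = 0.5228.
Tension-crack depth z_c = 2c/(γ√K_a) = 2×389/(117.0×0.5228) = 12.72 ft.
σ_a at base = K_a γ H − 2c√K_a = 0.2733×117.0×24.5 − 2×389×0.5228 = 376.7 psf.
P_a = ½ × 376.7 × (H − z_c) = 0.5×376.7×11.78 = 2219 lb/ft.

2220 lb/ft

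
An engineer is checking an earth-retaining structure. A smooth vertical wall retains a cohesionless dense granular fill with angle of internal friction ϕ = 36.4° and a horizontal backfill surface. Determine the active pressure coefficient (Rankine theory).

K_a = tan²(45° − φ/2) = tan²(26.80°) = 0.2552.

0.255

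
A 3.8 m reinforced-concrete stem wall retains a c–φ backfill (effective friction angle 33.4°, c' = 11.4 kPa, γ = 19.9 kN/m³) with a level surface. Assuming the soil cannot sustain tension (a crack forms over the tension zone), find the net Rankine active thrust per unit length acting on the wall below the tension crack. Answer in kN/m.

8.07 kN/m

K_a = 0.2899; √K_a = 0.5384.
Tension-crack depth z_c = 2c/(γ√K_a) = 2×11.4/(19.9×0.5384) = 2.128 m.
σ_a at base = K_a γ H − 2c√K_a = 0.2899×19.9×3.8 − 2×11.4×0.5384 = 9.647 kPa.
P_a = ½ × 9.647 × (H − z_c) = 0.5×9.647×1.672 = 8.066 kN/m.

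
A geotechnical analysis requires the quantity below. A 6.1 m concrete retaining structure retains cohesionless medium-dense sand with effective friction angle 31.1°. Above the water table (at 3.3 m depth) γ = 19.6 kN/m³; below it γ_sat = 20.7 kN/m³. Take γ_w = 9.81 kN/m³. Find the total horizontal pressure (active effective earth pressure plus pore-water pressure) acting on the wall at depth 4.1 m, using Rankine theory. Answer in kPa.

K_a = (1 − sin φ)/(1 + sin φ) = 0.3188.
γ' = 20.7 − 9.81 = 10.89 kN/m³.
Effective vertical stress at 4.1 m: σ'_v = 19.6×3.3 + 10.89×0.800 = 73.39 kPa.
σ'_h = K_a σ'_v = 0.3188 × 73.39 = 23.40 kPa; u = γ_w × 0.800 = 7.848 kPa.
Total σ_h = 23.40 + 7.848 = 31.25 kPa.

31.2 kPa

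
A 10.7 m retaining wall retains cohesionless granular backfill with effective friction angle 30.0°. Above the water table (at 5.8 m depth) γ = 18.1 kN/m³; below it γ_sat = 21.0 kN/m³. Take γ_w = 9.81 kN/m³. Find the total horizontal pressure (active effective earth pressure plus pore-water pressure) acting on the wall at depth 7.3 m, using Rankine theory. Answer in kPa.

55.3 kPa

K_a = (1 − sin φ)/(1 + sin φ) = 0.3333.
γ' = 21.0 − 9.81 = 11.19 kN/m³.
Effective vertical stress at 7.3 m: σ'_v = 18.1×5.8 + 11.19×1.50 = 121.8 kPa.
σ'_h = K_a σ'_v = 0.3333 × 121.8 = 40.59 kPa; u = γ_w × 1.50 = 14.71 kPa.
Total σ_h = 40.59 + 14.71 = 55.30 kPa.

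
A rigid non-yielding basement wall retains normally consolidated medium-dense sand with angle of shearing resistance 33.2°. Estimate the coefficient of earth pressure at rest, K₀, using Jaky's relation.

K₀ = 1 − sin φ' = 1 − sin 33.2° = 0.4524.

0.452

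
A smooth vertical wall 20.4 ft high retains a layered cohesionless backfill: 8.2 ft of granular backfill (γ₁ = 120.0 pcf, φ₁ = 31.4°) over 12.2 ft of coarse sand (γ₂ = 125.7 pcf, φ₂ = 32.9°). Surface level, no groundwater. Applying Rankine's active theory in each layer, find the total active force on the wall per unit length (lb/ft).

K_a1 = tan²(45°−31.4°/2) = 0.3149; K_a2 = tan²(45°−32.9°/2) = 0.2960.
Layer 1: σ at base = K_a1 γ₁ h₁ = 309.9 psf; P₁ = ½×309.9×8.2 = 1270.
Layer 2: σ_v at top = γ₁h₁ = 984.0; σ_h top = K_a2×984.0 = 291.3; σ_h base = K_a2×(984.0+125.7×12.2) = 745.3.
P₂ = ½(291.3+745.3)×12.2 = 6323. Total P_a = 1270+6323 = 7594 lb/ft.

7590 lb/ft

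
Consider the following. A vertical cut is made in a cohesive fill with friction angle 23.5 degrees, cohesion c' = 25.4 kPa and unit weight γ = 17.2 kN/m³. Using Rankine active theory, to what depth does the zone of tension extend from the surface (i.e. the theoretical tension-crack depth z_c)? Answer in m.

4.50 m

K_a = tan²(45° − 23.5°/2) = 0.4298; √K_a = 0.6556.
The active pressure is zero where K_a γ z = 2c√K_a, so z_c = 2c/(γ√K_a) = 2×25.4/(17.2×0.6556) = 4.505 m.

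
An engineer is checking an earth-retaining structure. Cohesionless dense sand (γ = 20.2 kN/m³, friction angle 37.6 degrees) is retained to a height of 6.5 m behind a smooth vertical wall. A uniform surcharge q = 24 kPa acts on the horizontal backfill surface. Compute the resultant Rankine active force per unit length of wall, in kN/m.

K_a = tan²(45° − φ/2) = 0.2421.
Soil triangle: ½ K_a γ H² = 0.5×0.2421×20.2×6.5² = 103.3 kN/m.
Surcharge rectangle: K_a q H = 0.2421×24×6.5 = 37.77 kN/m.
Total = 103.3 + 37.77 = 141.1 kN/m.

141 kN/m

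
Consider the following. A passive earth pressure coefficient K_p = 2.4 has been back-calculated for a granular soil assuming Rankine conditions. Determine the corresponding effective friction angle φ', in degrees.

K_p = (1+sin φ)/(1−sin φ) ⇒ sin φ = (K_p − 1)/(K_p + 1) = 0.4118.
φ = arcsin(0.4118) = 24.32°.

24.3°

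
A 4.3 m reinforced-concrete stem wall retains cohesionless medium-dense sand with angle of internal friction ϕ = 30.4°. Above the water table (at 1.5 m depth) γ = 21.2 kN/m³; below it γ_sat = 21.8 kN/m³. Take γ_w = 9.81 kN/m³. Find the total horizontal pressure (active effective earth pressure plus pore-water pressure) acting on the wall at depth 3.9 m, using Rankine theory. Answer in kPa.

K_a = (1 − sin φ)/(1 + sin φ) = 0.3280.
γ' = 21.8 − 9.81 = 11.99 kN/m³.
Effective vertical stress at 3.9 m: σ'_v = 21.2×1.5 + 11.99×2.40 = 60.58 kPa.
σ'_h = K_a σ'_v = 0.3280 × 60.58 = 19.87 kPa; u = γ_w × 2.40 = 23.54 kPa.
Total σ_h = 19.87 + 23.54 = 43.41 kPa.

43.4 kPa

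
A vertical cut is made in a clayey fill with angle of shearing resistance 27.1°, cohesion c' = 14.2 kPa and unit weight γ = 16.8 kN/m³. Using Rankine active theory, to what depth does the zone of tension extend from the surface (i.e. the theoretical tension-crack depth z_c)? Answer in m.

2.76 m

K_a = tan²(45° − 27.1°/2) = 0.3741; √K_a = 0.6116.
The active pressure is zero where K_a γ z = 2c√K_a, so z_c = 2c/(γ√K_a) = 2×14.2/(16.8×0.6116) = 2.764 m.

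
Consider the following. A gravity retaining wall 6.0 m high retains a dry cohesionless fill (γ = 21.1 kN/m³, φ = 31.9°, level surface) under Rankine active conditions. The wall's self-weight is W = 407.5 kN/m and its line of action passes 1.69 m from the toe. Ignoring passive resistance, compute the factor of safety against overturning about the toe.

2.94

K_a = tan²(45° − 31.9°/2) = 0.3085.
P_a = ½K_aγH² = 0.5×0.3085×21.1×6.0² = 117.2 kN/m, acting at H/3 = 2.000 m above the base.
Overturning moment M_o = P_a × H/3 = 117.2 × 2.000 = 234.4.
Resisting moment M_r = W × 1.69 = 407.5 × 1.69 = 688.7.
FS_overturning = M_r/M_o = 688.7/234.4 = 2.939.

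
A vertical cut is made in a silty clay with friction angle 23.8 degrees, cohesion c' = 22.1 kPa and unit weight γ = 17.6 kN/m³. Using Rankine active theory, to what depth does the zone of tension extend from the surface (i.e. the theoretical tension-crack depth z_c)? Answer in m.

K_a = tan²(45° − 23.8°/2) = 0.4250; √K_a = 0.6519.
The active pressure is zero where K_a γ z = 2c√K_a, so z_c = 2c/(γ√K_a) = 2×22.1/(17.6×0.6519) = 3.852 m.

3.85 m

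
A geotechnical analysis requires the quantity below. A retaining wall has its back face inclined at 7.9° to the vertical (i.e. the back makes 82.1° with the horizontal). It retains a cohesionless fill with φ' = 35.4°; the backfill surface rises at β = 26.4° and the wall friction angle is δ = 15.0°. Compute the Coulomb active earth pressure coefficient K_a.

K_a = sin²(α+φ) / [sin²α · sin(α−δ) · (1 + √{sin(φ+δ)sin(φ−β) / (sin(α−δ)sin(α+β))})²].
With α = 82.1°, φ = 35.4°, δ = 15.0°, β = 26.4°: K_a = 0.4628.

0.463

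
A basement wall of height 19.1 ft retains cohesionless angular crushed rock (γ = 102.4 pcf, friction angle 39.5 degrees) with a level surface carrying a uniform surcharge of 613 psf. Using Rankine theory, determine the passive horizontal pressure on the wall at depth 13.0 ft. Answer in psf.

K_p = (1 + sin φ)/(1 − sin φ) = 4.496.
σ_v = γz + q = 102.4 × 13.0 + 613 = 1944 psf.
σ_h = K_p σ_v = 4.496 × 1944 = 8741 psf.

8740 psf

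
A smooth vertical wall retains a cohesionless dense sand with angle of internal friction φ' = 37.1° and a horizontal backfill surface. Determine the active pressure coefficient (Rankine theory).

0.247

K_a = tan²(45° − φ/2) = tan²(26.45°) = 0.2475.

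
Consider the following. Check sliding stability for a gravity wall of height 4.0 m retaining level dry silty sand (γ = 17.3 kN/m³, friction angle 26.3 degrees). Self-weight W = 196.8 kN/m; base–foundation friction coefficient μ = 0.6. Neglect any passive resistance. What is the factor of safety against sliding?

K_a = tan²(45° − 26.3°/2) = 0.3859.
P_a = ½K_aγH² = 0.5×0.3859×17.3×4.0² = 53.41 kN/m, acting at H/3 = 1.333 m above the base.
FS_sliding = μW / P_a = 0.6×196.8 / 53.41 = 2.211.

2.21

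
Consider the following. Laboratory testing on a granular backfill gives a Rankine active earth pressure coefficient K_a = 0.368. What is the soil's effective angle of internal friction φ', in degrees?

K_a = tan²(45° − φ/2) ⇒ 45° − φ/2 = arctan(√0.368) = 31.24°.
φ = 2(45° − 31.24°) = 27.52°.

27.5°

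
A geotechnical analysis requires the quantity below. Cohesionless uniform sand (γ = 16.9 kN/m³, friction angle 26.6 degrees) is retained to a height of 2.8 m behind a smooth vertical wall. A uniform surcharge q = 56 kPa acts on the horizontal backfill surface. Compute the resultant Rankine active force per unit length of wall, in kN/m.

K_a = tan²(45° − φ/2) = 0.3814.
Soil triangle: ½ K_a γ H² = 0.5×0.3814×16.9×2.8² = 25.27 kN/m.
Surcharge rectangle: K_a q H = 0.3814×56×2.8 = 59.81 kN/m.
Total = 25.27 + 59.81 = 85.08 kN/m.

85.1 kN/m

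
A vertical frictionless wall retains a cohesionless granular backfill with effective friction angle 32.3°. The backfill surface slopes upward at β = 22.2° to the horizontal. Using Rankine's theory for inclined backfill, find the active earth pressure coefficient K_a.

K_a = cos β · (cos β − √(cos²β − cos²φ)) / (cos β + √(cos²β − cos²φ)).
cos β = 0.9259, cos φ = 0.8453, √(cos²β − cos²φ) = 0.3778.
K_a = 0.9259 × (0.9259 − 0.3778)/(0.9259 + 0.3778) = 0.3892.

0.389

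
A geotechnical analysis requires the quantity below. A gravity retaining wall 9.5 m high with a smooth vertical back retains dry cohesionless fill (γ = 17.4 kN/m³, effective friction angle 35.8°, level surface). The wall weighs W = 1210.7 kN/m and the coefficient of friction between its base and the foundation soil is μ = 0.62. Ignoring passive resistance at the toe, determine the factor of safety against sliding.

K_a = tan²(45° − 35.8°/2) = 0.2619.
P_a = ½K_aγH² = 0.5×0.2619×17.4×9.5² = 205.6 kN/m, acting at H/3 = 3.167 m above the base.
FS_sliding = μW / P_a = 0.62×1210.7 / 205.6 = 3.651.

3.65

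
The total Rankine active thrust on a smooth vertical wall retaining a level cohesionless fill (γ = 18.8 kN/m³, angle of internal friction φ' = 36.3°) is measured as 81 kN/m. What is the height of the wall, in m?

5.80 m

K_a = 0.2563. P_a = ½ K_a γ H² ⇒ H = √(2P_a/(K_a γ)).
H = √(2×81/(0.2563×18.8)) = 5.799 m.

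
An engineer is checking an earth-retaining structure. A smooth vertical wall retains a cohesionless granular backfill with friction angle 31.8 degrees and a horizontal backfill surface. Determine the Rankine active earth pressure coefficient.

0.310

K_a = tan²(45° − φ/2) = tan²(29.10°) = 0.3098.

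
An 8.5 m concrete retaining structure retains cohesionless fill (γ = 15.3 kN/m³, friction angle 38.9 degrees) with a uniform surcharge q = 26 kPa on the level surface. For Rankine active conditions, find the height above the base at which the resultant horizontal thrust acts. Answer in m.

3.24 m

K_a = 0.2285.
Triangular part P₁ = ½K_aγH² = 126.3 at H/3 = 2.833 m; rectangular part P₂ = K_a q H = 50.50 at H/2 = 4.250 m.
ȳ = (P₁·2.833 + P₂·4.250)/(P₁+P₂) = 3.238 m.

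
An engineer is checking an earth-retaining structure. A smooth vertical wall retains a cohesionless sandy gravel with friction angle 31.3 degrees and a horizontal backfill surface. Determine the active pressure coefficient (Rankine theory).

0.316

K_a = tan²(45° − φ/2) = tan²(29.35°) = 0.3162.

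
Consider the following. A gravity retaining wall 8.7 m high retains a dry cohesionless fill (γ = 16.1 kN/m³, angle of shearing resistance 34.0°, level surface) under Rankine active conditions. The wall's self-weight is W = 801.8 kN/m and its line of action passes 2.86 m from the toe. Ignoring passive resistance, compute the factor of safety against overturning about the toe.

K_a = tan²(45° − 34.0°/2) = 0.2827.
P_a = ½K_aγH² = 0.5×0.2827×16.1×8.7² = 172.3 kN/m, acting at H/3 = 2.900 m above the base.
Overturning moment M_o = P_a × H/3 = 172.3 × 2.900 = 499.6.
Resisting moment M_r = W × 2.86 = 801.8 × 2.86 = 2293.
FS_overturning = M_r/M_o = 2293/499.6 = 4.590.

4.59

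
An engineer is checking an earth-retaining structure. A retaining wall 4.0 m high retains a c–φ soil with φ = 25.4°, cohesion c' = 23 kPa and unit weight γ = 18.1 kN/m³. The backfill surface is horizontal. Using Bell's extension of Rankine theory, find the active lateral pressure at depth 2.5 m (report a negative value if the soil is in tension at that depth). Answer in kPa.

K_a = (1 − sin φ)/(1 + sin φ) = 0.3996.
σ_a = K_a γ z − 2c√K_a = 0.3996×18.1×2.5 − 2×23×0.6322 = -11.00 kPa.

-11.0 kPa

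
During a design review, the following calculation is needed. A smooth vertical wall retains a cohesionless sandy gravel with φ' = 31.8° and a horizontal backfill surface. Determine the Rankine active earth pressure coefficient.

0.310

K_a = (1 − sin φ)/(1 + sin φ) = (1 − sin 31.8°)/(1 + sin 31.8°) = 0.3098.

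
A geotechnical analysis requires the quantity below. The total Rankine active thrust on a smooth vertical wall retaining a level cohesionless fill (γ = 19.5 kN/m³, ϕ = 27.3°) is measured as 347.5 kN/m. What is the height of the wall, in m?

9.80 m

K_a = 0.3711. P_a = ½ K_a γ H² ⇒ H = √(2P_a/(K_a γ)).
H = √(2×347.5/(0.3711×19.5)) = 9.800 m.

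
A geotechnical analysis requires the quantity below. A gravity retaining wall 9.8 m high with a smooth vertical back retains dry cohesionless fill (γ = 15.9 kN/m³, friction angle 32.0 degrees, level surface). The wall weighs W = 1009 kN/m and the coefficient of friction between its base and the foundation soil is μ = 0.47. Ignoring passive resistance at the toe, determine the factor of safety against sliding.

2.02

K_a = tan²(45° − 32.0°/2) = 0.3073.
P_a = ½K_aγH² = 0.5×0.3073×15.9×9.8² = 234.6 kN/m, acting at H/3 = 3.267 m above the base.
FS_sliding = μW / P_a = 0.47×1009 / 234.6 = 2.021.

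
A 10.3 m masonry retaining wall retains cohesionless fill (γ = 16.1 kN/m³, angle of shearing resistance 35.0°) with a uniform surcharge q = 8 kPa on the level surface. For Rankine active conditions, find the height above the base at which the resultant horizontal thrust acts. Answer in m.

3.58 m

K_a = 0.2710.
Triangular part P₁ = ½K_aγH² = 231.4 at H/3 = 3.433 m; rectangular part P₂ = K_a q H = 22.33 at H/2 = 5.150 m.
ȳ = (P₁·3.433 + P₂·5.150)/(P₁+P₂) = 3.584 m.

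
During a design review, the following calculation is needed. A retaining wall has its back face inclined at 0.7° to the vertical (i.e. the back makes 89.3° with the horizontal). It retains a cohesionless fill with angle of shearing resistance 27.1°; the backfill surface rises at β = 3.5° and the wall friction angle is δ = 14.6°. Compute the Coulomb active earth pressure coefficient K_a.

0.357

K_a = sin²(α+φ) / [sin²α · sin(α−δ) · (1 + √{sin(φ+δ)sin(φ−β) / (sin(α−δ)sin(α+β))})²].
With α = 89.3°, φ = 27.1°, δ = 14.6°, β = 3.5°: K_a = 0.3573.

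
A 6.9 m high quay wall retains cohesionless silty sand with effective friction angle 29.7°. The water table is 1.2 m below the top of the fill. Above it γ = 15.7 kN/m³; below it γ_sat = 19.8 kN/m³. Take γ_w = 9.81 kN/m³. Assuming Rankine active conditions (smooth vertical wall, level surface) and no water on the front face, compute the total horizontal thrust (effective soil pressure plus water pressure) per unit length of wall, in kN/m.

K_a = tan²(45° − φ/2) = 0.3374.
γ' = 19.8 − 9.81 = 9.990 kN/m³. Depth below WT = 5.7 m.
σ'_h at WT = K_a γ d_w = 6.356 kPa; at base = 6.356 + K_a γ' × 5.7 = 25.57 kPa.
P₁ (0–1.2 m) = ½×6.356×1.2 = 3.814. P₂ (1.2–6.9 m) = ½(6.356+25.57)×5.7 = 90.98.
P_w = ½ γ_w h₂² = 0.5×9.81×5.7² = 159.4. Total = 3.814+90.98+159.4 = 254.2 kN/m.

254 kN/m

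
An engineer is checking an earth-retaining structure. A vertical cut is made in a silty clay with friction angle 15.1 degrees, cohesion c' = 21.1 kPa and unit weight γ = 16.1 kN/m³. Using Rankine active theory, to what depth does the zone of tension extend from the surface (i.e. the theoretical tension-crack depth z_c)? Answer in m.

3.42 m

K_a = tan²(45° − 15.1°/2) = 0.5867; √K_a = 0.7659.
The active pressure is zero where K_a γ z = 2c√K_a, so z_c = 2c/(γ√K_a) = 2×21.1/(16.1×0.7659) = 3.422 m.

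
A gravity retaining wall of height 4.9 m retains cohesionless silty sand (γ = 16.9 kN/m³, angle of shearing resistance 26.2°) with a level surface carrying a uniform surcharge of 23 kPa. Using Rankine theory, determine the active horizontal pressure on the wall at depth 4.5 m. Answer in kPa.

38.4 kPa

K_a = (1 − sin φ)/(1 + sin φ) = 0.3874.
σ_v = γz + q = 16.9 × 4.5 + 23 = 99.05 kPa.
σ_h = K_a σ_v = 0.3874 × 99.05 = 38.38 kPa.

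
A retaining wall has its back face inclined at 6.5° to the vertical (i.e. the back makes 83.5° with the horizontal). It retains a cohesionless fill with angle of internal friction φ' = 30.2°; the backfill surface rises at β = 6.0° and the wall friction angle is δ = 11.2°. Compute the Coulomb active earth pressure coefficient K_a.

K_a = sin²(α+φ) / [sin²α · sin(α−δ) · (1 + √{sin(φ+δ)sin(φ−β) / (sin(α−δ)sin(α+β))})²].
With α = 83.5°, φ = 30.2°, δ = 11.2°, β = 6.0°: K_a = 0.3791.

0.379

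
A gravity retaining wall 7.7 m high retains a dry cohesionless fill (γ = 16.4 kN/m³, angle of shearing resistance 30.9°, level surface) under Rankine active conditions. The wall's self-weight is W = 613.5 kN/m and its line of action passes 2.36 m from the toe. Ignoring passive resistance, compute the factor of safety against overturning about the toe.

K_a = tan²(45° − 30.9°/2) = 0.3214.
P_a = ½K_aγH² = 0.5×0.3214×16.4×7.7² = 156.3 kN/m, acting at H/3 = 2.567 m above the base.
Overturning moment M_o = P_a × H/3 = 156.3 × 2.567 = 401.1.
Resisting moment M_r = W × 2.36 = 613.5 × 2.36 = 1448.
FS_overturning = M_r/M_o = 1448/401.1 = 3.610.

3.61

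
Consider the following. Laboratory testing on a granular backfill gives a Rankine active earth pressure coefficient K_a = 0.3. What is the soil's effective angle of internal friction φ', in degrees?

32.6°

K_a = tan²(45° − φ/2) ⇒ 45° − φ/2 = arctan(√0.3) = 28.71°.
φ = 2(45° − 28.71°) = 32.58°.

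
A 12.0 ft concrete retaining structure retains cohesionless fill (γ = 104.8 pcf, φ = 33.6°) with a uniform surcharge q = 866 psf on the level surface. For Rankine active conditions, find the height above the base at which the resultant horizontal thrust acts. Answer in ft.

5.16 ft

K_a = 0.2875.
Triangular part P₁ = ½K_aγH² = 2169 at H/3 = 4.000 ft; rectangular part P₂ = K_a q H = 2988 at H/2 = 6.000 ft.
ȳ = (P₁·4.000 + P₂·6.000)/(P₁+P₂) = 5.159 ft.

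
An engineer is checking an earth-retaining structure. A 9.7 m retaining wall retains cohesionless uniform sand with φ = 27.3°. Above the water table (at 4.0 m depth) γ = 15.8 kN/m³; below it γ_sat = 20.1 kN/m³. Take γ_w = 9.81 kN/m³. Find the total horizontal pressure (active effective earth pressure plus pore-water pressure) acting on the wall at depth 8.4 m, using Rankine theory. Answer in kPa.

K_a = (1 − sin φ)/(1 + sin φ) = 0.3711.
γ' = 20.1 − 9.81 = 10.29 kN/m³.
Effective vertical stress at 8.4 m: σ'_v = 15.8×4.0 + 10.29×4.40 = 108.5 kPa.
σ'_h = K_a σ'_v = 0.3711 × 108.5 = 40.26 kPa; u = γ_w × 4.40 = 43.16 kPa.
Total σ_h = 40.26 + 43.16 = 83.42 kPa.

83.4 kPa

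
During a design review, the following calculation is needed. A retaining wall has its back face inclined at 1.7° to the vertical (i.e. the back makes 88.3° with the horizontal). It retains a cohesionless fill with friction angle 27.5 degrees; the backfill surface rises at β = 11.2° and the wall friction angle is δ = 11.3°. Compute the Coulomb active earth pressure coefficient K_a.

K_a = sin²(α+φ) / [sin²α · sin(α−δ) · (1 + √{sin(φ+δ)sin(φ−β) / (sin(α−δ)sin(α+β))})²].
With α = 88.3°, φ = 27.5°, δ = 11.3°, β = 11.2°: K_a = 0.4084.

0.408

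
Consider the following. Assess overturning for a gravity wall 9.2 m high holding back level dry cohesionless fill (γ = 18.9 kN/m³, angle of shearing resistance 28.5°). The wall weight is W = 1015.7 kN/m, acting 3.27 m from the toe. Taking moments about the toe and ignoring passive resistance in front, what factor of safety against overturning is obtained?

3.83

K_a = tan²(45° − 28.5°/2) = 0.3540.
P_a = ½K_aγH² = 0.5×0.3540×18.9×9.2² = 283.1 kN/m, acting at H/3 = 3.067 m above the base.
Overturning moment M_o = P_a × H/3 = 283.1 × 3.067 = 868.2.
Resisting moment M_r = W × 3.27 = 1015.7 × 3.27 = 3321.
FS_overturning = M_r/M_o = 3321/868.2 = 3.826.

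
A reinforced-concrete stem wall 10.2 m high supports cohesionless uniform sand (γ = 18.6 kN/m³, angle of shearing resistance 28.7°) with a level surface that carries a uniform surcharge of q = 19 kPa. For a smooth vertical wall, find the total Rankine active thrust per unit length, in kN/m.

K_a = tan²(45° − φ/2) = 0.3511.
Soil triangle: ½ K_a γ H² = 0.5×0.3511×18.6×10.2² = 339.8 kN/m.
Surcharge rectangle: K_a q H = 0.3511×19×10.2 = 68.05 kN/m.
Total = 339.8 + 68.05 = 407.8 kN/m.

408 kN/m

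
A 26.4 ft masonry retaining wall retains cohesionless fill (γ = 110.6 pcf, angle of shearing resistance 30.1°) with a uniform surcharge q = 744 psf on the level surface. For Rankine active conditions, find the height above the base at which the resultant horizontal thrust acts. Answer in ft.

10.3 ft

K_a = 0.3320.
Triangular part P₁ = ½K_aγH² = 12800 at H/3 = 8.800 ft; rectangular part P₂ = K_a q H = 6521 at H/2 = 13.20 ft.
ȳ = (P₁·8.800 + P₂·13.20)/(P₁+P₂) = 10.29 ft.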